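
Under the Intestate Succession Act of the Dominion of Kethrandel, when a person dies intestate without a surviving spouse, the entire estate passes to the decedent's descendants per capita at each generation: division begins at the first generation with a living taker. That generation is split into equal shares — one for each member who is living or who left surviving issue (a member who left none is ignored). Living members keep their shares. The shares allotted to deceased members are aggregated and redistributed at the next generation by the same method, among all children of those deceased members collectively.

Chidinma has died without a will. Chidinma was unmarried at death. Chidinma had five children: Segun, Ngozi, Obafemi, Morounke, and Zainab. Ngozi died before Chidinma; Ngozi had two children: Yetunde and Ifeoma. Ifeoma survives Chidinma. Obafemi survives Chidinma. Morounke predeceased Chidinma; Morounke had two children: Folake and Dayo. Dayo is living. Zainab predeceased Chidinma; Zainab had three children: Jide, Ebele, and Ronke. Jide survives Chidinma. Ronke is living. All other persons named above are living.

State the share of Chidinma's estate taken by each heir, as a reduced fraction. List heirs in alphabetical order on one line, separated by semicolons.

There is no surviving spouse, so the entire estate passes to Chidinma's descendants per capita at each generation.
At generation 1 (Segun, Ngozi, Obafemi, Morounke, Zainab) there are 5 shares of (1)/5 = 1/5 each.
Living: Segun and Obafemi — each takes 1/5.
Deceased: Ngozi, Morounke, and Zainab. Their combined 3/5 is pooled and carried to generation 2.
At generation 2 (Yetunde, Ifeoma, Folake, Dayo, Jide, Ebele, Ronke) there are 7 shares of (3/5)/7 = 3/35 each.
Living: Yetunde, Ifeoma, Folake, Dayo, Jide, Ebele, and Ronke — each takes 3/35.

Dayo 3/35; Ebele 3/35; Folake 3/35; Ifeoma 3/35; Jide 3/35; Obafemi 1/5; Ronke 3/35; Segun 1/5; Yetunde 3/35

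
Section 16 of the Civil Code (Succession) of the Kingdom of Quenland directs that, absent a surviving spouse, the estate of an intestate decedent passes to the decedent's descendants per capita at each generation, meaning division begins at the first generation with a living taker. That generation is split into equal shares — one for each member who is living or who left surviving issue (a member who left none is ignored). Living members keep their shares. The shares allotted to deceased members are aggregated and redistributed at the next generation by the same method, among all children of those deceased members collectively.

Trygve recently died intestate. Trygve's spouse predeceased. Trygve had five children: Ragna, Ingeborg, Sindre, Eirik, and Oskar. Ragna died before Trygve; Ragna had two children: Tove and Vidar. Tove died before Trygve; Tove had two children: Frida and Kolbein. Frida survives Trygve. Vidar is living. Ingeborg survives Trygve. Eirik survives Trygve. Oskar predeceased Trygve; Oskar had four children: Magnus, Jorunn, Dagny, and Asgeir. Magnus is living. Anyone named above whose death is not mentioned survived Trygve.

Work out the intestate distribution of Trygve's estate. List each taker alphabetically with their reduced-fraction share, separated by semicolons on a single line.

There is no surviving spouse, so the entire estate passes to Trygve's descendants per capita at each generation.
At generation 1 (Ragna, Ingeborg, Sindre, Eirik, Oskar) there are 5 shares of (1)/5 = 1/5 each.
Living: Ingeborg, Sindre, and Eirik — each takes 1/5.
Deceased: Ragna and Oskar. Their combined 2/5 is pooled and carried to generation 2.
At generation 2 (Tove, Vidar, Magnus, Jorunn, Dagny, Asgeir) there are 6 shares of (2/5)/6 = 1/15 each.
Living: Vidar, Magnus, Jorunn, Dagny, and Asgeir — each takes 1/15.
Deceased: Tove. That 1/15 share is carried to generation 3.
At generation 3 (Frida, Kolbein) there are 2 shares of (1/15)/2 = 1/30 each.
Living: Frida and Kolbein — each takes 1/30.

Asgeir 1/15; Dagny 1/15; Eirik 1/5; Frida 1/30; Ingeborg 1/5; Jorunn 1/15; Kolbein 1/30; Magnus 1/15; Sindre 1/5; Vidar 1/15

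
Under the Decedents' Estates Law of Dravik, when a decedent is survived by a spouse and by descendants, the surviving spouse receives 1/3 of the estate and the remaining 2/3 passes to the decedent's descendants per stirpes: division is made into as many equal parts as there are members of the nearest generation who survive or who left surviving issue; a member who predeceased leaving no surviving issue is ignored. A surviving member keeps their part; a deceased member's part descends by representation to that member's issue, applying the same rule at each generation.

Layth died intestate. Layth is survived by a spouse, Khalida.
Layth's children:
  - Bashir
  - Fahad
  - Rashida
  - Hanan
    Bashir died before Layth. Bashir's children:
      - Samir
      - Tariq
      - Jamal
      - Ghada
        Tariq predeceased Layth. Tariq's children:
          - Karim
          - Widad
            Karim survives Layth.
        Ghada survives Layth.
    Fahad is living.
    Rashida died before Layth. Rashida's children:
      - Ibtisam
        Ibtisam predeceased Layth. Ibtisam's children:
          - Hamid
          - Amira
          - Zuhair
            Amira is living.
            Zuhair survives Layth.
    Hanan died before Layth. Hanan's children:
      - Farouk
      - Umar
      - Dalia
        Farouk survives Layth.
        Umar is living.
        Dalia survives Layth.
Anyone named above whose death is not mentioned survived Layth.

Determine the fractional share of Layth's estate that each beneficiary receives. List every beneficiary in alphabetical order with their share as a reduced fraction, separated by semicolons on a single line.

Amira 1/18; Dalia 1/18; Fahad 1/6; Farouk 1/18; Ghada 1/24; Hamid 1/18; Jamal 1/24; Karim 1/48; Khalida 1/3; Samir 1/24; Umar 1/18; Widad 1/48; Zuhair 1/18

Khalida, as surviving spouse, takes 1/3.
The remaining 2/3 passes to Layth's descendants per stirpes.
The 2/3 is divided into 4 equal shares of 1/6 among Bashir, Fahad, Rashida, Hanan.
Bashir predeceased; the 1/6 allotted to Bashir's branch passes to Bashir's issue by representation.
The 1/6 is divided into 4 equal shares of 1/24 among Samir, Tariq, Jamal, Ghada.
Samir is living and takes 1/24.
Tariq predeceased; the 1/24 allotted to Tariq's branch passes to Tariq's issue by representation.
The 1/24 is divided into 2 equal shares of 1/48 among Karim, Widad.
Karim is living and takes 1/48.
Widad is living and takes 1/48.
Jamal is living and takes 1/24.
Ghada is living and takes 1/24.
Fahad is living and takes 1/6.
Rashida predeceased; the 1/6 allotted to Rashida's branch passes to Rashida's issue by representation.
Ibtisam's line is the sole branch at this level, so the full 1/6 passes to Ibtisam's issue by representation.
The 1/6 is divided into 3 equal shares of 1/18 among Hamid, Amira, Zuhair.
Hamid is living and takes 1/18.
Amira is living and takes 1/18.
Zuhair is living and takes 1/18.
Hanan predeceased; the 1/6 allotted to Hanan's branch passes to Hanan's issue by representation.
The 1/6 is divided into 3 equal shares of 1/18 among Farouk, Umar, Dalia.
Farouk is living and takes 1/18.
Umar is living and takes 1/18.
Dalia is living and takes 1/18.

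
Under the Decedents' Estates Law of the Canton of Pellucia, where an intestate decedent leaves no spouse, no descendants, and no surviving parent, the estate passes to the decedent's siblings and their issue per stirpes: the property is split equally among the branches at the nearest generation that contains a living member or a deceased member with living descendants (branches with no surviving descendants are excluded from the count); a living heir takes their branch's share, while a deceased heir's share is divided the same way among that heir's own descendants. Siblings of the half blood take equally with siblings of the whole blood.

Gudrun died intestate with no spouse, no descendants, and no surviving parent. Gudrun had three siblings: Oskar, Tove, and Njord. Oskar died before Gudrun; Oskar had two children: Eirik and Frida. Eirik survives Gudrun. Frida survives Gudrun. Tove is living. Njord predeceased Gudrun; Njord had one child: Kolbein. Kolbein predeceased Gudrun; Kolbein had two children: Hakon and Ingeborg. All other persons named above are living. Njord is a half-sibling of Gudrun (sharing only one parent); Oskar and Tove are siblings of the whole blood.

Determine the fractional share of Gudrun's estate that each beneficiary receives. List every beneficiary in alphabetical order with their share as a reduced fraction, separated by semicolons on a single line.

Eirik 1/6; Frida 1/6; Hakon 1/6; Ingeborg 1/6; Tove 1/3

No spouse, descendants, or parent survives, so the estate passes to Gudrun's siblings per stirpes.
Half-blood and whole-blood siblings take equally under the stated rule.
The estate is divided into 3 equal shares of 1/3 among Oskar, Tove, Njord.
Oskar predeceased; the 1/3 allotted to Oskar's branch passes to Oskar's issue by representation.
The 1/3 is divided into 2 equal shares of 1/6 among Eirik, Frida.
Eirik is living and takes 1/6.
Frida is living and takes 1/6.
Tove is living and takes 1/3.
Njord predeceased; the 1/3 allotted to Njord's branch passes to Njord's issue by representation.
Kolbein's line is the sole branch at this level, so the full 1/3 passes to Kolbein's issue by representation.
The 1/3 is divided into 2 equal shares of 1/6 among Hakon, Ingeborg.
Hakon is living and takes 1/6.
Ingeborg is living and takes 1/6.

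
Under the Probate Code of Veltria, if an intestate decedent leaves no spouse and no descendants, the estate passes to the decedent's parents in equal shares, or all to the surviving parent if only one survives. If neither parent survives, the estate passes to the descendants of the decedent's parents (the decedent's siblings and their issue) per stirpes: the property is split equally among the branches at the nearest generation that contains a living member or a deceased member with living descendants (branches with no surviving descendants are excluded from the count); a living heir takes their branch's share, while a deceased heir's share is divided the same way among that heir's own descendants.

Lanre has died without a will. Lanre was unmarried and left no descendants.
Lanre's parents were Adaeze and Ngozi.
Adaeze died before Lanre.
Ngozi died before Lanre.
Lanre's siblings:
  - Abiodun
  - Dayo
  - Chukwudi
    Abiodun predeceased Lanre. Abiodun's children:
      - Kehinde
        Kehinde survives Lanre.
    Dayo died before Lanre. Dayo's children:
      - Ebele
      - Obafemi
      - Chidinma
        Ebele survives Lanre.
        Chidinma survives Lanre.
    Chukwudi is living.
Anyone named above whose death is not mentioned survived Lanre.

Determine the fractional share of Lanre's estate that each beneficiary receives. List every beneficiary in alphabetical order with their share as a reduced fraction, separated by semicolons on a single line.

Chidinma 1/9; Chukwudi 1/3; Ebele 1/9; Kehinde 1/3; Obafemi 1/9

Neither parent survives and there are no descendants, so the estate passes to Lanre's siblings and their issue per stirpes.
The estate is divided into 3 equal shares of 1/3 among Abiodun, Dayo, Chukwudi.
Abiodun predeceased; the 1/3 allotted to Abiodun's branch passes to Abiodun's issue by representation.
Kehinde is the sole taker at this level and receives the full 1/3.
Dayo predeceased; the 1/3 allotted to Dayo's branch passes to Dayo's issue by representation.
The 1/3 is divided into 3 equal shares of 1/9 among Ebele, Obafemi, Chidinma.
Ebele is living and takes 1/9.
Obafemi is living and takes 1/9.
Chidinma is living and takes 1/9.
Chukwudi is living and takes 1/3.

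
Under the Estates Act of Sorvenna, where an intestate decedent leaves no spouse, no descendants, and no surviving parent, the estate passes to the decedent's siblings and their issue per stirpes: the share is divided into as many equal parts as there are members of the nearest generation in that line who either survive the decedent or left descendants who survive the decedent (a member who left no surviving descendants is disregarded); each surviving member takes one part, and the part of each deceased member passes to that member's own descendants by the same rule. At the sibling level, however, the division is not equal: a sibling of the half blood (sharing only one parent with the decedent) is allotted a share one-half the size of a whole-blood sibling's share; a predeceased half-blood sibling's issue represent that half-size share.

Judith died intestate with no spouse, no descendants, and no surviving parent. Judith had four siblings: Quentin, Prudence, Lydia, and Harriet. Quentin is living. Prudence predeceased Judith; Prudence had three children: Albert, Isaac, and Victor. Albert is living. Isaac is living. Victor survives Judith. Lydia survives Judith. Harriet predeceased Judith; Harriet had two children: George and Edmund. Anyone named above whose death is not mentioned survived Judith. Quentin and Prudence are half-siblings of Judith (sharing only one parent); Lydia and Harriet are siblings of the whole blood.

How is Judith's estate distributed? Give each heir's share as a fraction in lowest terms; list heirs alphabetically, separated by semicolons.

Albert 1/18; Edmund 1/6; George 1/6; Isaac 1/18; Lydia 1/3; Quentin 1/6; Victor 1/18

No spouse, descendants, or parent survives, so the estate passes to Judith's siblings per stirpes.
Half-blood siblings count for one-half the weight of whole-blood siblings at the initial division.
Dividing 1 in proportion to weights (total weight 3): Quentin (weight 1/2) → 1/6; Prudence (weight 1/2) → 1/6; Lydia (weight 1) → 1/3; Harriet (weight 1) → 1/3.
Quentin is living and takes 1/6.
Prudence predeceased; the 1/6 allotted to Prudence's branch passes to Prudence's issue by representation.
The 1/6 is divided into 3 equal shares of 1/18 among Albert, Isaac, Victor.
Albert is living and takes 1/18.
Isaac is living and takes 1/18.
Victor is living and takes 1/18.
Lydia is living and takes 1/3.
Harriet predeceased; the 1/3 allotted to Harriet's branch passes to Harriet's issue by representation.
The 1/3 is divided into 2 equal shares of 1/6 among George, Edmund.
George is living and takes 1/6.
Edmund is living and takes 1/6.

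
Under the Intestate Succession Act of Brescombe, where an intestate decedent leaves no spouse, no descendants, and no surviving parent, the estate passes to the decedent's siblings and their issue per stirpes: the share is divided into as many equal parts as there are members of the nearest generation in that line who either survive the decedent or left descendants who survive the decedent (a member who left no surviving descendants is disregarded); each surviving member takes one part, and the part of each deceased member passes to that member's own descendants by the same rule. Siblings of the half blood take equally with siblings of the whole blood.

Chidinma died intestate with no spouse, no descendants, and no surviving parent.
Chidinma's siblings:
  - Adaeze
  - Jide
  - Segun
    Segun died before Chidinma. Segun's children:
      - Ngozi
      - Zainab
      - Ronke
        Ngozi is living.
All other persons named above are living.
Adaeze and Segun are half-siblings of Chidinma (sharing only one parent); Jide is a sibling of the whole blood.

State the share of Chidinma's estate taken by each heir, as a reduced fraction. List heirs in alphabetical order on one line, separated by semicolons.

Adaeze 1/3; Jide 1/3; Ngozi 1/9; Ronke 1/9; Zainab 1/9

No spouse, descendants, or parent survives, so the estate passes to Chidinma's siblings per stirpes.
Half-blood and whole-blood siblings take equally under the stated rule.
The estate is divided into 3 equal shares of 1/3 among Adaeze, Jide, Segun.
Adaeze is living and takes 1/3.
Jide is living and takes 1/3.
Segun predeceased; the 1/3 allotted to Segun's branch passes to Segun's issue by representation.
The 1/3 is divided into 3 equal shares of 1/9 among Ngozi, Zainab, Ronke.
Ngozi is living and takes 1/9.
Zainab is living and takes 1/9.
Ronke is living and takes 1/9.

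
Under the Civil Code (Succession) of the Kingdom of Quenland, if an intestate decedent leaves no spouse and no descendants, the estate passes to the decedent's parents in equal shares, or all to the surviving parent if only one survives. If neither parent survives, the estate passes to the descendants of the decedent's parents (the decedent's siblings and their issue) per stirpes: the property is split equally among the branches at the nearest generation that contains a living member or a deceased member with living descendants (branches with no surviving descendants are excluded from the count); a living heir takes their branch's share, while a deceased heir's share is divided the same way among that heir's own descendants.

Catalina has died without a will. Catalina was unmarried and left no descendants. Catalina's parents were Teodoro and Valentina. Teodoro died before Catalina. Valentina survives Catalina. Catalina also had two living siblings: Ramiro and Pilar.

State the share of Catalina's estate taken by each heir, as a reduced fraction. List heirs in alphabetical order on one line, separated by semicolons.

Valentina 1

Only one parent, Valentina, survives, so Valentina takes the entire estate. The siblings take nothing because a surviving parent has priority.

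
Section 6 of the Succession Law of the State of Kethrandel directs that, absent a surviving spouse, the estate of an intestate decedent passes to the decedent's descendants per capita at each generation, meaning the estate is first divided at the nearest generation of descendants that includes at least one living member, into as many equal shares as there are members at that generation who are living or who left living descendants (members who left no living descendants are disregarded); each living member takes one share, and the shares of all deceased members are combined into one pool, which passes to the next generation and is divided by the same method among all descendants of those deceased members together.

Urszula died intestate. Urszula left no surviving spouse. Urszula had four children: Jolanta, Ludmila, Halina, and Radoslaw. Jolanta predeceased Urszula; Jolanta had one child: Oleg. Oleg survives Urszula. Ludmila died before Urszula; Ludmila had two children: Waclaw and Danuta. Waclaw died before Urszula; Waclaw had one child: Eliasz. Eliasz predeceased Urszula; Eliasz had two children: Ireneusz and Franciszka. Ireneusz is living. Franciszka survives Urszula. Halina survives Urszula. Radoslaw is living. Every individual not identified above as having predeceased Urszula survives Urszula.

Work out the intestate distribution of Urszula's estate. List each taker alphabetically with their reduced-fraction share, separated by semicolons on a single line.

There is no surviving spouse, so the entire estate passes to Urszula's descendants per capita at each generation.
At generation 1 (Jolanta, Ludmila, Halina, Radoslaw) there are 4 shares of (1)/4 = 1/4 each.
Living: Halina and Radoslaw — each takes 1/4.
Deceased: Jolanta and Ludmila. Their combined 1/2 is pooled and carried to generation 2.
At generation 2 (Oleg, Waclaw, Danuta) there are 3 shares of (1/2)/3 = 1/6 each.
Living: Oleg and Danuta — each takes 1/6.
Deceased: Waclaw. That 1/6 share is carried to generation 3.
At generation 3 (Eliasz) there are 1 shares of (1/6)/1 = 1/6 each.
Deceased: Eliasz. That 1/6 share is carried to generation 4.
At generation 4 (Ireneusz, Franciszka) there are 2 shares of (1/6)/2 = 1/12 each.
Living: Ireneusz and Franciszka — each takes 1/12.

Danuta 1/6; Franciszka 1/12; Halina 1/4; Ireneusz 1/12; Oleg 1/6; Radoslaw 1/4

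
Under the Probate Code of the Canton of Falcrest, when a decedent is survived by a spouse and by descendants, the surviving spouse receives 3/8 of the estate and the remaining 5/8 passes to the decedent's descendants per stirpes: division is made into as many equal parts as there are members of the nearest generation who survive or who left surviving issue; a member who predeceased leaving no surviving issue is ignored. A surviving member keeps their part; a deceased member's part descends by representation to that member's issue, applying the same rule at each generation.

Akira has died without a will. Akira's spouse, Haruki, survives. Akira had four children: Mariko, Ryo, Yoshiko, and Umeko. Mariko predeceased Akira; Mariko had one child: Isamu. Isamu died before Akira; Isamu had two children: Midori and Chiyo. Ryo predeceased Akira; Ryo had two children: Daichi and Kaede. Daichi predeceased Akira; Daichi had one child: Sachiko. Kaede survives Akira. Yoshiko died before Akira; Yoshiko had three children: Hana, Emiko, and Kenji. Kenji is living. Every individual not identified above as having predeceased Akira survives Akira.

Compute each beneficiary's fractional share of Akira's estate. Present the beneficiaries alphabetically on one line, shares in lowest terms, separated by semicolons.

Haruki, as surviving spouse, takes 3/8.
The remaining 5/8 passes to Akira's descendants per stirpes.
The 5/8 is divided into 4 equal shares of 5/32 among Mariko, Ryo, Yoshiko, Umeko.
Mariko predeceased; the 5/32 allotted to Mariko's branch passes to Mariko's issue by representation.
Isamu's line is the sole branch at this level, so the full 5/32 passes to Isamu's issue by representation.
The 5/32 is divided into 2 equal shares of 5/64 among Midori, Chiyo.
Midori is living and takes 5/64.
Chiyo is living and takes 5/64.
Ryo predeceased; the 5/32 allotted to Ryo's branch passes to Ryo's issue by representation.
The 5/32 is divided into 2 equal shares of 5/64 among Daichi, Kaede.
Daichi predeceased; the 5/64 allotted to Daichi's branch passes to Daichi's issue by representation.
Sachiko is the sole taker at this level and receives the full 5/64.
Kaede is living and takes 5/64.
Yoshiko predeceased; the 5/32 allotted to Yoshiko's branch passes to Yoshiko's issue by representation.
The 5/32 is divided into 3 equal shares of 5/96 among Hana, Emiko, Kenji.
Hana is living and takes 5/96.
Emiko is living and takes 5/96.
Kenji is living and takes 5/96.
Umeko is living and takes 5/32.

Chiyo 5/64; Emiko 5/96; Hana 5/96; Haruki 3/8; Kaede 5/64; Kenji 5/96; Midori 5/64; Sachiko 5/64; Umeko 5/32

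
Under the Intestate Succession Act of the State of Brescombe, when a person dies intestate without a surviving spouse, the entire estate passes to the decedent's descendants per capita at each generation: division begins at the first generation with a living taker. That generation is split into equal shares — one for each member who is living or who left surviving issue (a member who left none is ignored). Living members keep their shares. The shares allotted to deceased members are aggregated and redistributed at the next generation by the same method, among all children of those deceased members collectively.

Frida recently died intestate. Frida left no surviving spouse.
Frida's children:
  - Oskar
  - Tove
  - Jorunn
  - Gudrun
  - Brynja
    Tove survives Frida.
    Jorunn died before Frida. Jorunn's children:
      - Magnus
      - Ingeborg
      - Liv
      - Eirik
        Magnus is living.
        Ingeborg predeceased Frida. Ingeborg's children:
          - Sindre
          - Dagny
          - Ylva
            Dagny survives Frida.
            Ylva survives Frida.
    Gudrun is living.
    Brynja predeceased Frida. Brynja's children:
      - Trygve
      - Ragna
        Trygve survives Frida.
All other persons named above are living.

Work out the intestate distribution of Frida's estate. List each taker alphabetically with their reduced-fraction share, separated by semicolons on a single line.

There is no surviving spouse, so the entire estate passes to Frida's descendants per capita at each generation.
At generation 1 (Oskar, Tove, Jorunn, Gudrun, Brynja) there are 5 shares of (1)/5 = 1/5 each.
Living: Oskar, Tove, and Gudrun — each takes 1/5.
Deceased: Jorunn and Brynja. Their combined 2/5 is pooled and carried to generation 2.
At generation 2 (Magnus, Ingeborg, Liv, Eirik, Trygve, Ragna) there are 6 shares of (2/5)/6 = 1/15 each.
Living: Magnus, Liv, Eirik, Trygve, and Ragna — each takes 1/15.
Deceased: Ingeborg. That 1/15 share is carried to generation 3.
At generation 3 (Sindre, Dagny, Ylva) there are 3 shares of (1/15)/3 = 1/45 each.
Living: Sindre, Dagny, and Ylva — each takes 1/45.

Dagny 1/45; Eirik 1/15; Gudrun 1/5; Liv 1/15; Magnus 1/15; Oskar 1/5; Ragna 1/15; Sindre 1/45; Tove 1/5; Trygve 1/15; Ylva 1/45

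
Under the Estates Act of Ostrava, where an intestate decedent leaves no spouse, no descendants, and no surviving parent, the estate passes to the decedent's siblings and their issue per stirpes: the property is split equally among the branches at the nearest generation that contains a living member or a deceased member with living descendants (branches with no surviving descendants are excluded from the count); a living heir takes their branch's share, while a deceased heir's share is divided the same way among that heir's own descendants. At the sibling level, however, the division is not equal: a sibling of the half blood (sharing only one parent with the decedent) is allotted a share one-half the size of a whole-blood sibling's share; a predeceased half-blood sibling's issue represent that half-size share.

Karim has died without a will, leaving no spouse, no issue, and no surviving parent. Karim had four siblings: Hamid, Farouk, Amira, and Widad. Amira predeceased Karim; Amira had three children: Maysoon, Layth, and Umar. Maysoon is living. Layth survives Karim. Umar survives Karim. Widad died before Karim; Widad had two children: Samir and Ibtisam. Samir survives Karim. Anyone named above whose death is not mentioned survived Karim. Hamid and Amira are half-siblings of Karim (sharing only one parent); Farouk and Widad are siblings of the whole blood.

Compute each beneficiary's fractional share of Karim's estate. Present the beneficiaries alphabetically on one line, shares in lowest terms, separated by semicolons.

No spouse, descendants, or parent survives, so the estate passes to Karim's siblings per stirpes.
Half-blood siblings count for one-half the weight of whole-blood siblings at the initial division.
Dividing 1 in proportion to weights (total weight 3): Hamid (weight 1/2) → 1/6; Farouk (weight 1) → 1/3; Amira (weight 1/2) → 1/6; Widad (weight 1) → 1/3.
Hamid is living and takes 1/6.
Farouk is living and takes 1/3.
Amira predeceased; the 1/6 allotted to Amira's branch passes to Amira's issue by representation.
The 1/6 is divided into 3 equal shares of 1/18 among Maysoon, Layth, Umar.
Maysoon is living and takes 1/18.
Layth is living and takes 1/18.
Umar is living and takes 1/18.
Widad predeceased; the 1/3 allotted to Widad's branch passes to Widad's issue by representation.
The 1/3 is divided into 2 equal shares of 1/6 among Samir, Ibtisam.
Samir is living and takes 1/6.
Ibtisam is living and takes 1/6.

Farouk 1/3; Hamid 1/6; Ibtisam 1/6; Layth 1/18; Maysoon 1/18; Samir 1/6; Umar 1/18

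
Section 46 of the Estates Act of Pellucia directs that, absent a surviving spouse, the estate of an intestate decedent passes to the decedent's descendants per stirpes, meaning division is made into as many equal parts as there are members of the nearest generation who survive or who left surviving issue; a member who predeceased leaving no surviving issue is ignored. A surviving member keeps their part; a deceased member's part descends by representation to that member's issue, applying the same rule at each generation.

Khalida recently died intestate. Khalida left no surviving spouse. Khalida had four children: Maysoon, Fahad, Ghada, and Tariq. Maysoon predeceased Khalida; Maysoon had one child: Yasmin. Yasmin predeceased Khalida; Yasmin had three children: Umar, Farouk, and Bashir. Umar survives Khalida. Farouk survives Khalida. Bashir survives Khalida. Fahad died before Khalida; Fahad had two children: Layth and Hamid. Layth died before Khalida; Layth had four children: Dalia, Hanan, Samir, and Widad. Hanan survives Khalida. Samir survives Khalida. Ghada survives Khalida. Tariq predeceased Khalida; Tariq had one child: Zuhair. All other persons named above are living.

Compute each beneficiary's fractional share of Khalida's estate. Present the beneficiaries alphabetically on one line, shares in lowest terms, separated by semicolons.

There is no surviving spouse, so the entire estate passes to Khalida's descendants per stirpes.
The estate is divided into 4 equal shares of 1/4 among Maysoon, Fahad, Ghada, Tariq.
Maysoon predeceased; the 1/4 allotted to Maysoon's branch passes to Maysoon's issue by representation.
Yasmin's line is the sole branch at this level, so the full 1/4 passes to Yasmin's issue by representation.
The 1/4 is divided into 3 equal shares of 1/12 among Umar, Farouk, Bashir.
Umar is living and takes 1/12.
Farouk is living and takes 1/12.
Bashir is living and takes 1/12.
Fahad predeceased; the 1/4 allotted to Fahad's branch passes to Fahad's issue by representation.
The 1/4 is divided into 2 equal shares of 1/8 among Layth, Hamid.
Layth predeceased; the 1/8 allotted to Layth's branch passes to Layth's issue by representation.
The 1/8 is divided into 4 equal shares of 1/32 among Dalia, Hanan, Samir, Widad.
Dalia is living and takes 1/32.
Hanan is living and takes 1/32.
Samir is living and takes 1/32.
Widad is living and takes 1/32.
Hamid is living and takes 1/8.
Ghada is living and takes 1/4.
Tariq predeceased; the 1/4 allotted to Tariq's branch passes to Tariq's issue by representation.
Zuhair is the sole taker at this level and receives the full 1/4.

Bashir 1/12; Dalia 1/32; Farouk 1/12; Ghada 1/4; Hamid 1/8; Hanan 1/32; Samir 1/32; Umar 1/12; Widad 1/32; Zuhair 1/4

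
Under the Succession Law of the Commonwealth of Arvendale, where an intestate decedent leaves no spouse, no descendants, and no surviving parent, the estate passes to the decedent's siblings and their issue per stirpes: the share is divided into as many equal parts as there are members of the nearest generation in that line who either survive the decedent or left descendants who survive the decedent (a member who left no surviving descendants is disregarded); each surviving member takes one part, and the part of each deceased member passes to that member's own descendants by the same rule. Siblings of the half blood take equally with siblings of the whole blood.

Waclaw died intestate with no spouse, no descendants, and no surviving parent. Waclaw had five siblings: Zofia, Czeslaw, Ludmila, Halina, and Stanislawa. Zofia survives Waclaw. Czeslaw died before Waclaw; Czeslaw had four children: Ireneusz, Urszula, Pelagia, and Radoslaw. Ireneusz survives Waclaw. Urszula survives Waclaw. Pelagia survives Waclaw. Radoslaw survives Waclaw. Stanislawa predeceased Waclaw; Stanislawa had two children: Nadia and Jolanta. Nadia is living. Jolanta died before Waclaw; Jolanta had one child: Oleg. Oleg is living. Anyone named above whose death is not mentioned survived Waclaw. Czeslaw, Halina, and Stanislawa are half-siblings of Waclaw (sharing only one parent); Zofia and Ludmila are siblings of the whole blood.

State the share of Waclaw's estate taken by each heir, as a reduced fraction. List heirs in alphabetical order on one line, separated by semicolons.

Halina 1/5; Ireneusz 1/20; Ludmila 1/5; Nadia 1/10; Oleg 1/10; Pelagia 1/20; Radoslaw 1/20; Urszula 1/20; Zofia 1/5

No spouse, descendants, or parent survives, so the estate passes to Waclaw's siblings per stirpes.
Half-blood and whole-blood siblings take equally under the stated rule.
The estate is divided into 5 equal shares of 1/5 among Zofia, Czeslaw, Ludmila, Halina, Stanislawa.
Zofia is living and takes 1/5.
Czeslaw predeceased; the 1/5 allotted to Czeslaw's branch passes to Czeslaw's issue by representation.
The 1/5 is divided into 4 equal shares of 1/20 among Ireneusz, Urszula, Pelagia, Radoslaw.
Ireneusz is living and takes 1/20.
Urszula is living and takes 1/20.
Pelagia is living and takes 1/20.
Radoslaw is living and takes 1/20.
Ludmila is living and takes 1/5.
Halina is living and takes 1/5.
Stanislawa predeceased; the 1/5 allotted to Stanislawa's branch passes to Stanislawa's issue by representation.
The 1/5 is divided into 2 equal shares of 1/10 among Nadia, Jolanta.
Nadia is living and takes 1/10.
Jolanta predeceased; the 1/10 allotted to Jolanta's branch passes to Jolanta's issue by representation.
Oleg is the sole taker at this level and receives the full 1/10.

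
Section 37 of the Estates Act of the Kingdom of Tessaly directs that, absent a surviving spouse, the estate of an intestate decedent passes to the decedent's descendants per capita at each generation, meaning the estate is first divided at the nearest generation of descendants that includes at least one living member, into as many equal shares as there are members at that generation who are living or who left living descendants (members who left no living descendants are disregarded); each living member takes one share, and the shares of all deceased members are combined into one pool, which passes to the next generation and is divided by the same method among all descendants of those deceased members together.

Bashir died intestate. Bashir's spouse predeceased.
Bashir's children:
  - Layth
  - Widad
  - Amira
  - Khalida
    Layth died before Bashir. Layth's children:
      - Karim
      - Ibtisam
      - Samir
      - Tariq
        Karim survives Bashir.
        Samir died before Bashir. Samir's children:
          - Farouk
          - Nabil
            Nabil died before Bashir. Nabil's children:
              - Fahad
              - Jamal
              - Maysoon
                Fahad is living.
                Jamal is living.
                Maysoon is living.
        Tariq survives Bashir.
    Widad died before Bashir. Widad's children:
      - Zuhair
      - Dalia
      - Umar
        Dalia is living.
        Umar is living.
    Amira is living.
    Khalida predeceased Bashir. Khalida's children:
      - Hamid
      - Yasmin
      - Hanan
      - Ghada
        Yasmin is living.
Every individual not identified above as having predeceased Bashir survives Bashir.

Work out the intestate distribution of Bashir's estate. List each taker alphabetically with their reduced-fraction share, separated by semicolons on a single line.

There is no surviving spouse, so the entire estate passes to Bashir's descendants per capita at each generation.
At generation 1 (Layth, Widad, Amira, Khalida) there are 4 shares of (1)/4 = 1/4 each.
Living: Amira — each takes 1/4.
Deceased: Layth, Widad, and Khalida. Their combined 3/4 is pooled and carried to generation 2.
At generation 2 (Karim, Ibtisam, Samir, Tariq, Zuhair, Dalia, Umar, Hamid, Yasmin, Hanan, Ghada) there are 11 shares of (3/4)/11 = 3/44 each.
Living: Karim, Ibtisam, Tariq, Zuhair, Dalia, Umar, Hamid, Yasmin, Hanan, and Ghada — each takes 3/44.
Deceased: Samir. That 3/44 share is carried to generation 3.
At generation 3 (Farouk, Nabil) there are 2 shares of (3/44)/2 = 3/88 each.
Living: Farouk — each takes 3/88.
Deceased: Nabil. That 3/88 share is carried to generation 4.
At generation 4 (Fahad, Jamal, Maysoon) there are 3 shares of (3/88)/3 = 1/88 each.
Living: Fahad, Jamal, and Maysoon — each takes 1/88.

Amira 1/4; Dalia 3/44; Fahad 1/88; Farouk 3/88; Ghada 3/44; Hamid 3/44; Hanan 3/44; Ibtisam 3/44; Jamal 1/88; Karim 3/44; Maysoon 1/88; Tariq 3/44; Umar 3/44; Yasmin 3/44; Zuhair 3/44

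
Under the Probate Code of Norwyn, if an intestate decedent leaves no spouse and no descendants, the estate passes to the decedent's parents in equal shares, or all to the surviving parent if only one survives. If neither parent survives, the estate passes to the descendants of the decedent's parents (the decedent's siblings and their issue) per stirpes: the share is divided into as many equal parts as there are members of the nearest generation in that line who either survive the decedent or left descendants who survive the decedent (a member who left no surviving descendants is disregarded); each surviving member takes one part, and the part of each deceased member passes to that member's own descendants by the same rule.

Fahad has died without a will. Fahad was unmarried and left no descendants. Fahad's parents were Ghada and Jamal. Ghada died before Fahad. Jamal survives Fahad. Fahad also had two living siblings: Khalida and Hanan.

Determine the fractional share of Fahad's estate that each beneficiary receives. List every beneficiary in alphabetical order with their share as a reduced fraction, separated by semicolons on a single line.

Only one parent, Jamal, survives, so Jamal takes the entire estate. The siblings take nothing because a surviving parent has priority.

Jamal 1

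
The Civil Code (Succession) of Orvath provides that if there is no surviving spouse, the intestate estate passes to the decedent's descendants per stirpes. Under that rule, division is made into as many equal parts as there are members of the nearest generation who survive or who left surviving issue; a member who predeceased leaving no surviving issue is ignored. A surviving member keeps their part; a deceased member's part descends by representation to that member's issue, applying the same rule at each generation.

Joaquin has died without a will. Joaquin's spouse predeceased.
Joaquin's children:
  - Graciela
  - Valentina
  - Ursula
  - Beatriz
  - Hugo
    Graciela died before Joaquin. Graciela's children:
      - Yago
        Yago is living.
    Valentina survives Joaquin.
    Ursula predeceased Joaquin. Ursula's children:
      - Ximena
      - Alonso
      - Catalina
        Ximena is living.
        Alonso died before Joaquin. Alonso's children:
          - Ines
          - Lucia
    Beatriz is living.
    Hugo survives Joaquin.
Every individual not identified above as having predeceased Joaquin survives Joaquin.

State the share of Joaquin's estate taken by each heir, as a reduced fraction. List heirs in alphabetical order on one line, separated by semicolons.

Beatriz 1/5; Catalina 1/15; Hugo 1/5; Ines 1/30; Lucia 1/30; Valentina 1/5; Ximena 1/15; Yago 1/5

There is no surviving spouse, so the entire estate passes to Joaquin's descendants per stirpes.
The estate is divided into 5 equal shares of 1/5 among Graciela, Valentina, Ursula, Beatriz, Hugo.
Graciela predeceased; the 1/5 allotted to Graciela's branch passes to Graciela's issue by representation.
Yago is the sole taker at this level and receives the full 1/5.
Valentina is living and takes 1/5.
Ursula predeceased; the 1/5 allotted to Ursula's branch passes to Ursula's issue by representation.
The 1/5 is divided into 3 equal shares of 1/15 among Ximena, Alonso, Catalina.
Ximena is living and takes 1/15.
Alonso predeceased; the 1/15 allotted to Alonso's branch passes to Alonso's issue by representation.
The 1/15 is divided into 2 equal shares of 1/30 among Ines, Lucia.
Ines is living and takes 1/30.
Lucia is living and takes 1/30.
Catalina is living and takes 1/15.
Beatriz is living and takes 1/5.
Hugo is living and takes 1/5.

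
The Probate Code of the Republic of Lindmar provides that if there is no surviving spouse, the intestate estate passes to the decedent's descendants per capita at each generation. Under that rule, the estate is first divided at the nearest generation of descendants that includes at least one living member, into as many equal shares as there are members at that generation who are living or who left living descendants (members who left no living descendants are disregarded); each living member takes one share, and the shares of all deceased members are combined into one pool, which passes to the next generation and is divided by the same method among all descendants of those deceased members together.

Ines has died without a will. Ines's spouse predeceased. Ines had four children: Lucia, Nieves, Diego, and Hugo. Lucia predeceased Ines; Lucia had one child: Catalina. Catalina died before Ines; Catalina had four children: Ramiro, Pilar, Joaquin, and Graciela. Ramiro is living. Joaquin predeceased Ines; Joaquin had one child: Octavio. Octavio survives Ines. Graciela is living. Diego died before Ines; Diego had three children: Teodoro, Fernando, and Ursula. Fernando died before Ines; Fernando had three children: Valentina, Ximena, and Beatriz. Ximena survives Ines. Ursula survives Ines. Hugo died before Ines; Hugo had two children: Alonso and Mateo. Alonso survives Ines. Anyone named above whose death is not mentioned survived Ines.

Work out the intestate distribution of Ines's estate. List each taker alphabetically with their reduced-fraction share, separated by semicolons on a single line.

Alonso 1/8; Beatriz 1/28; Graciela 1/28; Mateo 1/8; Nieves 1/4; Octavio 1/28; Pilar 1/28; Ramiro 1/28; Teodoro 1/8; Ursula 1/8; Valentina 1/28; Ximena 1/28

There is no surviving spouse, so the entire estate passes to Ines's descendants per capita at each generation.
At generation 1 (Lucia, Nieves, Diego, Hugo) there are 4 shares of (1)/4 = 1/4 each.
Living: Nieves — each takes 1/4.
Deceased: Lucia, Diego, and Hugo. Their combined 3/4 is pooled and carried to generation 2.
At generation 2 (Catalina, Teodoro, Fernando, Ursula, Alonso, Mateo) there are 6 shares of (3/4)/6 = 1/8 each.
Living: Teodoro, Ursula, Alonso, and Mateo — each takes 1/8.
Deceased: Catalina and Fernando. Their combined 1/4 is pooled and carried to generation 3.
At generation 3 (Ramiro, Pilar, Joaquin, Graciela, Valentina, Ximena, Beatriz) there are 7 shares of (1/4)/7 = 1/28 each.
Living: Ramiro, Pilar, Graciela, Valentina, Ximena, and Beatriz — each takes 1/28.
Deceased: Joaquin. That 1/28 share is carried to generation 4.
At generation 4 (Octavio) there are 1 shares of (1/28)/1 = 1/28 each.
Living: Octavio — each takes 1/28.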